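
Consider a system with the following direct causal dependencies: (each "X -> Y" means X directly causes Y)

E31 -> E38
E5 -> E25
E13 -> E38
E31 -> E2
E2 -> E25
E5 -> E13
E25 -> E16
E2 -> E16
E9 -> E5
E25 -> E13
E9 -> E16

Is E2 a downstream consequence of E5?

E5 leads to E25, E16, E13, E38; E2 is not among them.

No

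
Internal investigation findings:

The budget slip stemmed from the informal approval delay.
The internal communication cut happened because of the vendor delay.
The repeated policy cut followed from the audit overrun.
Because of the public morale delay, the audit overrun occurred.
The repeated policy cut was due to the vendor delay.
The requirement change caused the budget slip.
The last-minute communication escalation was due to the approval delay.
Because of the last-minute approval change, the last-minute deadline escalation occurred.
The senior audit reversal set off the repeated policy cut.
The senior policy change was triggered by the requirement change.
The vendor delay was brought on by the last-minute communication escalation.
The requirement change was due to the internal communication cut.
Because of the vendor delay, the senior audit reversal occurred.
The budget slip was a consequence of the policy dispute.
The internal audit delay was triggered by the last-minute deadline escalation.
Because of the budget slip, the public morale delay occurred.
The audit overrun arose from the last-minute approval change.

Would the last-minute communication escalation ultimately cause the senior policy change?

There is a causal chain: the last-minute communication escalation → the vendor delay → the internal communication cut → the requirement change → the senior policy change.

Yes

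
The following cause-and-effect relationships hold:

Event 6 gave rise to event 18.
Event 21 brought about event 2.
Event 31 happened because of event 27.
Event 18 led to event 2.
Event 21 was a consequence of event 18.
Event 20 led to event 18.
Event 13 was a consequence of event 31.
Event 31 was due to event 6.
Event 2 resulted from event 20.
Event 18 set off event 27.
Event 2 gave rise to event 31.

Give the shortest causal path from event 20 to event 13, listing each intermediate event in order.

event 20 → event 2 → event 31 → event 13

event 20 → event 2
event 2 → event 31
event 31 → event 13
Length: 3 steps.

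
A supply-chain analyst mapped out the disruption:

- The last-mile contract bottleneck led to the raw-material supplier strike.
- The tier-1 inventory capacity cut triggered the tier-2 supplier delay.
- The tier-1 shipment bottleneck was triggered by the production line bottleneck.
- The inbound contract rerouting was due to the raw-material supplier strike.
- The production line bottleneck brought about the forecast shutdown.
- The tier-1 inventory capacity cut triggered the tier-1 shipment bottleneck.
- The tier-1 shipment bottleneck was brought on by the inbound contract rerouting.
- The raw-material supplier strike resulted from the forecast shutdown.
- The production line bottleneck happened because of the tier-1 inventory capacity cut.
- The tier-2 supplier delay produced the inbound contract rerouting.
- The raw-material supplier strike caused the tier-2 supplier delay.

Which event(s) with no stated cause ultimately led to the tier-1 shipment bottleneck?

the last-mile contract bottleneck, the tier-1 inventory capacity cut

Tracing upstream from the tier-1 shipment bottleneck: the tier-1 shipment bottleneck ← the tier-1 inventory capacity cut.
A separate upstream branch: the tier-1 shipment bottleneck ← the inbound contract rerouting ← the raw-material supplier strike ← the last-mile contract bottleneck.
Each of those chain origins has no stated cause.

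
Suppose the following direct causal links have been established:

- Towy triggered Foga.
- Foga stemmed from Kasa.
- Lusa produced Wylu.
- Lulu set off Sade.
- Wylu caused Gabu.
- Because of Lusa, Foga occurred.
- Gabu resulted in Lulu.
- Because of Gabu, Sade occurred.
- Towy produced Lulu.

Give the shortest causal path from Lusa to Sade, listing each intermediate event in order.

Lusa → Wylu → Gabu → Sade

Lusa → Wylu
Wylu → Gabu
Gabu → Sade
Length: 3 steps.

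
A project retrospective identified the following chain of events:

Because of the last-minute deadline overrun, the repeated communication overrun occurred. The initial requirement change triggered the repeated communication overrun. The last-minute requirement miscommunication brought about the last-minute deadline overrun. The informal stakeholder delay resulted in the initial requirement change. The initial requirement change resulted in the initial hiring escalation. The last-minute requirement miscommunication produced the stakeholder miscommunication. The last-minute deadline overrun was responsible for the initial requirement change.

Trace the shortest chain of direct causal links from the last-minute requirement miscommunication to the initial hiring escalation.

the last-minute requirement miscommunication → the last-minute deadline overrun → the initial requirement change → the initial hiring escalation

the last-minute requirement miscommunication → the last-minute deadline overrun
the last-minute deadline overrun → the initial requirement change
the initial requirement change → the initial hiring escalation
Length: 3 steps.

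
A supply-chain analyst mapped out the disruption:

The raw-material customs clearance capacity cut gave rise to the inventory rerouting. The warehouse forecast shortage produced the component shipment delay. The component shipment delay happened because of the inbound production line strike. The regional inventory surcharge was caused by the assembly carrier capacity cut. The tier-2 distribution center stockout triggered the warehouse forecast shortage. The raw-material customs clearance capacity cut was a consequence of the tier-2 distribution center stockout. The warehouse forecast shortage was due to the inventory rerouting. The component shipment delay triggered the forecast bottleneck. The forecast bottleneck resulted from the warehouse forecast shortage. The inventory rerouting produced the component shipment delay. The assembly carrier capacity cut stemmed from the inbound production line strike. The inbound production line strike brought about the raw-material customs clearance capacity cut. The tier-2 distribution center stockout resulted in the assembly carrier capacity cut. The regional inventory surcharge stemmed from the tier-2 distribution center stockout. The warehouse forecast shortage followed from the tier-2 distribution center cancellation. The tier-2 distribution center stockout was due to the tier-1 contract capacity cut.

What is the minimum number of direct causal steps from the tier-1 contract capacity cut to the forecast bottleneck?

Shortest chain: the tier-1 contract capacity cut → the tier-2 distribution center stockout → the warehouse forecast shortage → the forecast bottleneck.

3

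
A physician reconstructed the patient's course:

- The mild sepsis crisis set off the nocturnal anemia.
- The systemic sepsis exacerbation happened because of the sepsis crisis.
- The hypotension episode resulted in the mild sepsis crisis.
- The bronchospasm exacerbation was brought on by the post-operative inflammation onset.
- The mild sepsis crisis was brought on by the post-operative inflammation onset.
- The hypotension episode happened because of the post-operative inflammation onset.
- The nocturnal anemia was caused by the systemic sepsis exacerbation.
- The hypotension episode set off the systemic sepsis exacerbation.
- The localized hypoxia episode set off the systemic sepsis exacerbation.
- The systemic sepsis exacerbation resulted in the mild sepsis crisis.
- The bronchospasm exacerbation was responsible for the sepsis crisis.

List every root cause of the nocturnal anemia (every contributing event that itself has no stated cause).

the localized hypoxia episode, the post-operative inflammation onset

Tracing upstream from the nocturnal anemia: the nocturnal anemia ← the mild sepsis crisis ← the post-operative inflammation onset.
A separate upstream branch: the nocturnal anemia ← the systemic sepsis exacerbation ← the localized hypoxia episode.
Each of those chain origins has no stated cause.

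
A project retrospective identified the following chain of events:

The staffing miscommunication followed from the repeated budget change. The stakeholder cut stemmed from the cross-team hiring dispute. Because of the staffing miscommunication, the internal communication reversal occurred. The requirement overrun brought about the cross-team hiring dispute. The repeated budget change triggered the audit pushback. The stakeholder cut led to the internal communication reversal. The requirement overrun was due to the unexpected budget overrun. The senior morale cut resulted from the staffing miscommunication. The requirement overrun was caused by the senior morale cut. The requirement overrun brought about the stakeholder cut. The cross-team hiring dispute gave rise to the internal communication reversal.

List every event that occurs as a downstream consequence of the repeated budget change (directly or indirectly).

Direct effects: the audit pushback, the staffing miscommunication.
2 steps out: the senior morale cut, the internal communication reversal.
3 steps out: the requirement overrun.
4 steps out: the cross-team hiring dispute, the stakeholder cut.
Not reachable from it: the unexpected budget overrun.

the audit pushback, the cross-team hiring dispute, the internal communication reversal, the requirement overrun, the senior morale cut, the staffing miscommunication, the stakeholder cut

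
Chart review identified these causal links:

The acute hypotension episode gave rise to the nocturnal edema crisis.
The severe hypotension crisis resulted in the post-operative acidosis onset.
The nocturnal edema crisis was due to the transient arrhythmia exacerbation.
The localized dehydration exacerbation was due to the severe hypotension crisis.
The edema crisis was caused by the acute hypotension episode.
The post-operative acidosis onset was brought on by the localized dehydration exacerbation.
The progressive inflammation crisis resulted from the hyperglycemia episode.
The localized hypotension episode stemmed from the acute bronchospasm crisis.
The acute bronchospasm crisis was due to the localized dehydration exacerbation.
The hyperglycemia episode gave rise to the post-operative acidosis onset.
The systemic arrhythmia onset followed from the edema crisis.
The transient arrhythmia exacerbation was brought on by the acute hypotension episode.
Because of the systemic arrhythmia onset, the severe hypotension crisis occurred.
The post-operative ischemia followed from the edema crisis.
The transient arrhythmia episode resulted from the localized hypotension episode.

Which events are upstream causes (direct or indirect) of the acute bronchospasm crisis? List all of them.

Immediate cause of the acute bronchospasm crisis: the localized dehydration exacerbation.
Further upstream: the acute hypotension episode, the edema crisis, the systemic arrhythmia onset, the severe hypotension crisis.

the acute hypotension episode, the edema crisis, the localized dehydration exacerbation, the severe hypotension crisis, the systemic arrhythmia onset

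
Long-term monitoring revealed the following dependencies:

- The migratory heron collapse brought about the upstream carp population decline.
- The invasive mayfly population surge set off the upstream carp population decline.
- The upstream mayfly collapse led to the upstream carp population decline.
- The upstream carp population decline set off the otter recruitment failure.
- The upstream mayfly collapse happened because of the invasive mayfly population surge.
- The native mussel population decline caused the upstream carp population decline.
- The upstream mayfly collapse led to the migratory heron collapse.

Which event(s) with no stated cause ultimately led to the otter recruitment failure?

Tracing upstream from the otter recruitment failure: the otter recruitment failure ← the upstream carp population decline ← the invasive mayfly population surge.
A separate upstream branch: the otter recruitment failure ← the upstream carp population decline ← the native mussel population decline.
Each of those chain origins has no stated cause.

the invasive mayfly population surge, the native mussel population decline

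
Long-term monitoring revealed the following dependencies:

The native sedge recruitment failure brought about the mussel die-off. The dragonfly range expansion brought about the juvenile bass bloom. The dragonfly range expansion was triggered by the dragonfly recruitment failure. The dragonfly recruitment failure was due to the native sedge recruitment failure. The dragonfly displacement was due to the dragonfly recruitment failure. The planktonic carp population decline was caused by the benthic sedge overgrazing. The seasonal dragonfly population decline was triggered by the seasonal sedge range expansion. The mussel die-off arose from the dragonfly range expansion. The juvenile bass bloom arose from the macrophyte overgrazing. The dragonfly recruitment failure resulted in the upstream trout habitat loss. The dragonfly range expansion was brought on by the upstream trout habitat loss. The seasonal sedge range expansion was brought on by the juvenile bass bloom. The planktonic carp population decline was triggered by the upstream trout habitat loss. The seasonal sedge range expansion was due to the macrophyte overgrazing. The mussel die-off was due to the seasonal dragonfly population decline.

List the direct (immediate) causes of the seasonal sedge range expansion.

the juvenile bass bloom, the macrophyte overgrazing

Upstream contributors include the native sedge recruitment failure, the dragonfly recruitment failure, the upstream trout habitat loss, the dragonfly range expansion, but only the juvenile bass bloom, the macrophyte overgrazing feed directly into the seasonal sedge range expansion.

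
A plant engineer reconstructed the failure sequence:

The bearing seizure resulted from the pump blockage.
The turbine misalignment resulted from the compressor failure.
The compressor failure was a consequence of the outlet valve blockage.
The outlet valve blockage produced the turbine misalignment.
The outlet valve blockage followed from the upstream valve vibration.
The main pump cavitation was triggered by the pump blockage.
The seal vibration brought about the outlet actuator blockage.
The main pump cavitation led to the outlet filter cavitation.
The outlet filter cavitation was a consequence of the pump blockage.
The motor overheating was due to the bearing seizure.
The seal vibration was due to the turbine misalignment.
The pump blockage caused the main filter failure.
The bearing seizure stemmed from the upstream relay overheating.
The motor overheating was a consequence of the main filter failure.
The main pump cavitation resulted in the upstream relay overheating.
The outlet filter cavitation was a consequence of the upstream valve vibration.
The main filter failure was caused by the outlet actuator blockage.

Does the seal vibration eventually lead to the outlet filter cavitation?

No

The seal vibration leads to the outlet actuator blockage, the main filter failure, the motor overheating; the outlet filter cavitation is not among them.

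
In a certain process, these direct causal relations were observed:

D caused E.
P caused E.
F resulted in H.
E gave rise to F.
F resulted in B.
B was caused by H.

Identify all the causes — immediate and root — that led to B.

Immediate causes of B: F, H.
Further upstream: P, E, D.

D, E, F, H, P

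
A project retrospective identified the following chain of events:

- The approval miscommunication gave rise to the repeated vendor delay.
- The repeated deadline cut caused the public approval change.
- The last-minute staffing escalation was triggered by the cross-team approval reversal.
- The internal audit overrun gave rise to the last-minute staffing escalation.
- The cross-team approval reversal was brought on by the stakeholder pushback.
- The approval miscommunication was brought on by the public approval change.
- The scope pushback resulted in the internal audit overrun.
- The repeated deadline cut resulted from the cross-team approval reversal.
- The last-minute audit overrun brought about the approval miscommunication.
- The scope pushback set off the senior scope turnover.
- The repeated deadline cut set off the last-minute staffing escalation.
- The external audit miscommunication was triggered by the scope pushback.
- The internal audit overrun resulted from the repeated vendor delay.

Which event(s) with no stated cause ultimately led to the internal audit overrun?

the last-minute audit overrun, the scope pushback, the stakeholder pushback

Tracing upstream from the internal audit overrun: the internal audit overrun ← the scope pushback.
A separate upstream branch: the internal audit overrun ← the repeated vendor delay ← the approval miscommunication ← the public approval change ← the repeated deadline cut ← the cross-team approval reversal ← the stakeholder pushback.
A separate upstream branch: the internal audit overrun ← the repeated vendor delay ← the approval miscommunication ← the last-minute audit overrun.
Each of those chain origins has no stated cause.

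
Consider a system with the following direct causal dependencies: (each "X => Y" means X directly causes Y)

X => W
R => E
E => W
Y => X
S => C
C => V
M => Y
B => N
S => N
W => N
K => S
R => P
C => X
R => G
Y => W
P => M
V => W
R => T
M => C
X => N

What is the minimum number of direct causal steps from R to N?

Shortest chain: R → E → W → N.

3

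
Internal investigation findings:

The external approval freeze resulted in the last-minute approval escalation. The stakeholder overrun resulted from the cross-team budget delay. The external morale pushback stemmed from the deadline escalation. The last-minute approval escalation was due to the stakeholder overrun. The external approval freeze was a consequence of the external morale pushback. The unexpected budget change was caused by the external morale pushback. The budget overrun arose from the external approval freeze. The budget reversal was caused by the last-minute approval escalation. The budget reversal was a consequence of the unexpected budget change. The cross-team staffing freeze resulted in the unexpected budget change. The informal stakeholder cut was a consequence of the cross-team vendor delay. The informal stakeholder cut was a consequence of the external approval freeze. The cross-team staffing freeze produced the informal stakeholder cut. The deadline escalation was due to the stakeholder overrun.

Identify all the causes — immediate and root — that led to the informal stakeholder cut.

the cross-team budget delay, the cross-team staffing freeze, the cross-team vendor delay, the deadline escalation, the external approval freeze, the external morale pushback, the stakeholder overrun

Immediate causes of the informal stakeholder cut: the external approval freeze, the cross-team vendor delay, the cross-team staffing freeze.
Further upstream: the cross-team budget delay, the stakeholder overrun, the deadline escalation, the external morale pushback.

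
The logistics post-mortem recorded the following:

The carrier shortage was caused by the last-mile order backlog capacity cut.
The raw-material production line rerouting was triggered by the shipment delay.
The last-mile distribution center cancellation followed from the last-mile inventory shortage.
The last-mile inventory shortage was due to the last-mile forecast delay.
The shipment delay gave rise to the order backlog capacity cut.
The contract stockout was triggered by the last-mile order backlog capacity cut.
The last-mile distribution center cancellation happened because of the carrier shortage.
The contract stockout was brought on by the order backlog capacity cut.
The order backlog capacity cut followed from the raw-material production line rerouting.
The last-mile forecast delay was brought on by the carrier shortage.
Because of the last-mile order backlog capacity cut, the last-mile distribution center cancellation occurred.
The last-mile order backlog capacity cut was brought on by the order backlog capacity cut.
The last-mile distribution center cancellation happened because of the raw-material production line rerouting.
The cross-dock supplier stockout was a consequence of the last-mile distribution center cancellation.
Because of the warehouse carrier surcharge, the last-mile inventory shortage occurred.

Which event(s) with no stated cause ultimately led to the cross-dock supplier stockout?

the shipment delay, the warehouse carrier surcharge

Tracing upstream from the cross-dock supplier stockout: the cross-dock supplier stockout ← the last-mile distribution center cancellation ← the raw-material production line rerouting ← the shipment delay.
A separate upstream branch: the cross-dock supplier stockout ← the last-mile distribution center cancellation ← the last-mile inventory shortage ← the warehouse carrier surcharge.
Each of those chain origins has no stated cause.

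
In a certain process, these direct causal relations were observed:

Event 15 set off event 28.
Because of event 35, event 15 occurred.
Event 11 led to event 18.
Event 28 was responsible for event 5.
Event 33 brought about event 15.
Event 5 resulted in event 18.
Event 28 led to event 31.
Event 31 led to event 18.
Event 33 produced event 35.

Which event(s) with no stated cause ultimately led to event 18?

Tracing upstream from event 18: event 18 ← event 5 ← event 28 ← event 15 ← event 33.
A separate upstream branch: event 18 ← event 11.
Each of those chain origins has no stated cause.

event 11, event 33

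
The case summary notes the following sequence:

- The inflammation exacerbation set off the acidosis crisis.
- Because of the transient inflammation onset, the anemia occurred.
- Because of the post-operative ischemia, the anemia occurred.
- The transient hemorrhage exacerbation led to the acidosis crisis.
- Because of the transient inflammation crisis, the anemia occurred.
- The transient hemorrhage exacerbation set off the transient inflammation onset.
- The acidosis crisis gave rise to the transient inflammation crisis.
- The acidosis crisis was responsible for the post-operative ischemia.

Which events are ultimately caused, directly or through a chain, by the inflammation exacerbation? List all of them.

Direct effects: the acidosis crisis.
2 steps out: the post-operative ischemia, the transient inflammation crisis.
3 steps out: the anemia.
Not reachable from it: the transient hemorrhage exacerbation, the transient inflammation onset.

the acidosis crisis, the anemia, the post-operative ischemia, the transient inflammation crisis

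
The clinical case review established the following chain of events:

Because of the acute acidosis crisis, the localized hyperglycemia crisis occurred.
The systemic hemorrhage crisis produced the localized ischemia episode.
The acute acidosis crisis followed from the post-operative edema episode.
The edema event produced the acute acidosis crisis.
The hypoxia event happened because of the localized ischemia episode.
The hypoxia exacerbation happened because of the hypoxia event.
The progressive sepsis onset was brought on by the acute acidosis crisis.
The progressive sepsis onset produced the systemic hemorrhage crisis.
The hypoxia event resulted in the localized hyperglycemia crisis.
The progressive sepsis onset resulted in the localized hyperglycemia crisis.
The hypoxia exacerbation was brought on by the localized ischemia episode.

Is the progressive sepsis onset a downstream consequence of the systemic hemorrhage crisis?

No

The systemic hemorrhage crisis leads to the localized ischemia episode, the hypoxia event, the localized hyperglycemia crisis, the hypoxia exacerbation; the progressive sepsis onset is not among them.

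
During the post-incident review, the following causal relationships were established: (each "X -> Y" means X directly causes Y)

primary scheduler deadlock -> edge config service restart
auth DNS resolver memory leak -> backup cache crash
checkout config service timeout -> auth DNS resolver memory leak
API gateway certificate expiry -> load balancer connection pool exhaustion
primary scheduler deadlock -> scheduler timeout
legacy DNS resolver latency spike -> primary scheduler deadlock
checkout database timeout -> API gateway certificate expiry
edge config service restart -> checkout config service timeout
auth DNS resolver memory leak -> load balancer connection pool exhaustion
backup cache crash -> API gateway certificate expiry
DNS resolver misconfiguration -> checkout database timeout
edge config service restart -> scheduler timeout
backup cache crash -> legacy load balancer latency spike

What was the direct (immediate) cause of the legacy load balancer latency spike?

the backup cache crash

Upstream contributors include the legacy DNS resolver latency spike, the primary scheduler deadlock, the edge config service restart, the checkout config service timeout, the auth DNS resolver memory leak, but only the backup cache crash feeds directly into the legacy load balancer latency spike.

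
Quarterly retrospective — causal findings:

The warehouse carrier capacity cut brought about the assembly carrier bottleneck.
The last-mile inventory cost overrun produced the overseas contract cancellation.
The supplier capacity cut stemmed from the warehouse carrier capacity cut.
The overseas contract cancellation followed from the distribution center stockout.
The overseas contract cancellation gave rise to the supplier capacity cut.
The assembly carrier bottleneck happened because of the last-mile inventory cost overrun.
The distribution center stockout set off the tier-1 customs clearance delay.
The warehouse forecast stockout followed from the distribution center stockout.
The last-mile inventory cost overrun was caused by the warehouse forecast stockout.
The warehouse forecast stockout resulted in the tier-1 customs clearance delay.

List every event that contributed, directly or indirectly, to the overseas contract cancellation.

Immediate causes of the overseas contract cancellation: the distribution center stockout, the last-mile inventory cost overrun.
Further upstream: the warehouse forecast stockout.

the distribution center stockout, the last-mile inventory cost overrun, the warehouse forecast stockout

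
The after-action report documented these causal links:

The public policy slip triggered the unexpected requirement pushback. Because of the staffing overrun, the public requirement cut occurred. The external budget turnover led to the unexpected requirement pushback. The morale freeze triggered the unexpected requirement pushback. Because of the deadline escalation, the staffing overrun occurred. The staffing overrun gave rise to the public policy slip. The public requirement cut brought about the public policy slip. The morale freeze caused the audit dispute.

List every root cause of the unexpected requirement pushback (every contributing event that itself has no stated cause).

the deadline escalation, the external budget turnover, the morale freeze

Tracing upstream from the unexpected requirement pushback: the unexpected requirement pushback ← the morale freeze.
A separate upstream branch: the unexpected requirement pushback ← the public policy slip ← the staffing overrun ← the deadline escalation.
A separate upstream branch: the unexpected requirement pushback ← the external budget turnover.
Each of those chain origins has no stated cause.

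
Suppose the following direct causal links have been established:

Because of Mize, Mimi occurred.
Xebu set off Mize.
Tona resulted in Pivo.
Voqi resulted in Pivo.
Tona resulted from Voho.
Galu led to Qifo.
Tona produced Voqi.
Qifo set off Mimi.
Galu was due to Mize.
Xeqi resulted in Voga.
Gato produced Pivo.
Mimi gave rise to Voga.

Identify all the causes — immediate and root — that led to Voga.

Immediate causes of Voga: Xeqi, Mimi.
Further upstream: Xebu, Mize, Galu, Qifo.

Galu, Mimi, Mize, Qifo, Xebu, Xeqi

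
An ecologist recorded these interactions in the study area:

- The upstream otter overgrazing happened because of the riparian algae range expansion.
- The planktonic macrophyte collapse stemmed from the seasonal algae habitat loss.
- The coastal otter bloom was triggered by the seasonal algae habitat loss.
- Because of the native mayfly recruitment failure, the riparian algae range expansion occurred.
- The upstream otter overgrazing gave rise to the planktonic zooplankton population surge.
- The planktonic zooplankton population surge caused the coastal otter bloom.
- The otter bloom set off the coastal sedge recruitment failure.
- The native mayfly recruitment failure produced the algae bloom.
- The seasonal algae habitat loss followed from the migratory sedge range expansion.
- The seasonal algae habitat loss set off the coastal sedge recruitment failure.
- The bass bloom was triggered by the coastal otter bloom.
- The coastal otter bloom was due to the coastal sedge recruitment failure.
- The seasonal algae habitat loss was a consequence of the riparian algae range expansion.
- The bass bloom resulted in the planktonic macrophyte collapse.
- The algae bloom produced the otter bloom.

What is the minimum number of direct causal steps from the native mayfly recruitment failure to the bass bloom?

Shortest chain: the native mayfly recruitment failure → the riparian algae range expansion → the seasonal algae habitat loss → the coastal otter bloom → the bass bloom.

4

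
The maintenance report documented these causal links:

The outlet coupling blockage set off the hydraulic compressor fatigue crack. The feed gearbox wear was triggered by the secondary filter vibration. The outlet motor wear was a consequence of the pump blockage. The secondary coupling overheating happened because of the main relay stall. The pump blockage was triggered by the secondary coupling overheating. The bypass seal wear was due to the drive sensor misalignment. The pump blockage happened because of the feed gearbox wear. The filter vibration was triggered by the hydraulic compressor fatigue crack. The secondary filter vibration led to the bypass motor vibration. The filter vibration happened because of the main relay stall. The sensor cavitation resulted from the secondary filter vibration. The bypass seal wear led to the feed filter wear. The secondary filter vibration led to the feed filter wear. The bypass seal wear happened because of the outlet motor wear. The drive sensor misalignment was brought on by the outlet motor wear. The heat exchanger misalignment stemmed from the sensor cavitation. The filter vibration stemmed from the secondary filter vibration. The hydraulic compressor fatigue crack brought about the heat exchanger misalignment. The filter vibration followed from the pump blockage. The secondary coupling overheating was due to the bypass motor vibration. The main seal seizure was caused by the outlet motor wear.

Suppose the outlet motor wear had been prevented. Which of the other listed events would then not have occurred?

Downstream of the outlet motor wear: the main seal seizure, the drive sensor misalignment, the bypass seal wear, the feed filter wear.
Of those, still caused via another path: the feed filter wear.
The remainder have no surviving cause.

the bypass seal wear, the drive sensor misalignment, the main seal seizure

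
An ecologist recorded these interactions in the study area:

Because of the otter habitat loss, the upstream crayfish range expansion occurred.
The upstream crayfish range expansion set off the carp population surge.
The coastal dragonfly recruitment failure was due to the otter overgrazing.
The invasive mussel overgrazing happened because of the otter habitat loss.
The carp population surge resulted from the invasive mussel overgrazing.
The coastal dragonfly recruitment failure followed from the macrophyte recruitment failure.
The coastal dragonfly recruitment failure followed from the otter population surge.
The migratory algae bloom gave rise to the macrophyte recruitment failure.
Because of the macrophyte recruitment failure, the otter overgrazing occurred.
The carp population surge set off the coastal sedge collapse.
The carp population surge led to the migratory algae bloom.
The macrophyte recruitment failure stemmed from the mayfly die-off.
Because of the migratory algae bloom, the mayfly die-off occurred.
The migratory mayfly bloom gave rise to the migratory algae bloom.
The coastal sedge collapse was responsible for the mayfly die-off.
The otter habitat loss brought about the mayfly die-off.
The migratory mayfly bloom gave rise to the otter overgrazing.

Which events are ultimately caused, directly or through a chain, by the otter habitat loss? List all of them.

Direct effects: the upstream crayfish range expansion, the invasive mussel overgrazing, the mayfly die-off.
2 steps out: the carp population surge, the macrophyte recruitment failure.
3 steps out: the coastal sedge collapse, the migratory algae bloom, the otter overgrazing, the coastal dragonfly recruitment failure.
Not reachable from it: the otter population surge, the migratory mayfly bloom.

the carp population surge, the coastal dragonfly recruitment failure, the coastal sedge collapse, the invasive mussel overgrazing, the macrophyte recruitment failure, the mayfly die-off, the migratory algae bloom, the otter overgrazing, the upstream crayfish range expansion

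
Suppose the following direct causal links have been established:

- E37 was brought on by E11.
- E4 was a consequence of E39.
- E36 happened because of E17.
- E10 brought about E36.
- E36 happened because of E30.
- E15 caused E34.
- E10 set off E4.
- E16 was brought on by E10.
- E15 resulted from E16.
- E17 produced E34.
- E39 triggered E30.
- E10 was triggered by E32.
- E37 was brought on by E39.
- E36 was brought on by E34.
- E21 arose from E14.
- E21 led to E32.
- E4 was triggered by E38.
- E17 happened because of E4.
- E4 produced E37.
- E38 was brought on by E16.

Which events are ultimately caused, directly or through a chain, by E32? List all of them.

Direct effects: E10.
2 steps out: E16, E4, E36.
3 steps out: E15, E38, E17, E37.
4 steps out: E34.
Not reachable from it: E14, E21, E39, E30, E11.

E10, E15, E16, E17, E34, E36, E37, E38, E4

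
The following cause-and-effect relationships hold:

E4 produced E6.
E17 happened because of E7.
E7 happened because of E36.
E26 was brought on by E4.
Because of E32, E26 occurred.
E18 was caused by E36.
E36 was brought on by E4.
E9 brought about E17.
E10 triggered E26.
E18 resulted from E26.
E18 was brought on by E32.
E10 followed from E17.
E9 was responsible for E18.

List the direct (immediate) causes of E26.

E10, E32, E4

Upstream contributors include E36, E9, E7, E17, but only E10, E32, E4 feed directly into E26.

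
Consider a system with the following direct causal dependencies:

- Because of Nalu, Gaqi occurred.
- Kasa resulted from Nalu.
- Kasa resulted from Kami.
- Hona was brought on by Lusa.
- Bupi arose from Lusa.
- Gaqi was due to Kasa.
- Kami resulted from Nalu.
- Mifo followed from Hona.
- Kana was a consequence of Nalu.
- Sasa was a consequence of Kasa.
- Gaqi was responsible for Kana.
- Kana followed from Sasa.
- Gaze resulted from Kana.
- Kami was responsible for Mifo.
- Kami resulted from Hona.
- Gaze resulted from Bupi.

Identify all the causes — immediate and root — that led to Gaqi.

Hona, Kami, Kasa, Lusa, Nalu

Immediate causes of Gaqi: Nalu, Kasa.
Further upstream: Lusa, Hona, Kami.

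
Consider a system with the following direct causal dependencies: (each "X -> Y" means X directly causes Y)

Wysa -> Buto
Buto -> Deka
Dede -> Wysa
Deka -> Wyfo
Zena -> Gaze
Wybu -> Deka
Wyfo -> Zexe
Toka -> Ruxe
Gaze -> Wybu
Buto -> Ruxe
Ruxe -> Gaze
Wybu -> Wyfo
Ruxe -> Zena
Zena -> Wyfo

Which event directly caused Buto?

Upstream contributors include Dede, but only Wysa feeds directly into Buto.

Wysa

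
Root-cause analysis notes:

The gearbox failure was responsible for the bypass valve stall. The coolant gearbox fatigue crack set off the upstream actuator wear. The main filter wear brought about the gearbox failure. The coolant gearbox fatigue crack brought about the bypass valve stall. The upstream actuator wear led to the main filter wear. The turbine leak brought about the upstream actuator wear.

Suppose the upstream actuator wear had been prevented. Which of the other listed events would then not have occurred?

the gearbox failure, the main filter wear

Downstream of the upstream actuator wear: the main filter wear, the gearbox failure, the bypass valve stall.
Of those, still caused via another path: the bypass valve stall.
The remainder have no surviving cause.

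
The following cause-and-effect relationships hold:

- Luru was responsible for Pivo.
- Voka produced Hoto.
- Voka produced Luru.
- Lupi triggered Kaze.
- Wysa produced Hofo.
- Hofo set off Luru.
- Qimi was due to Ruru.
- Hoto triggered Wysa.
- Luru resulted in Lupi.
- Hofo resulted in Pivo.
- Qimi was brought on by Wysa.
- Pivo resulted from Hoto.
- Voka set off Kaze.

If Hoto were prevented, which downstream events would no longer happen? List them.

Downstream of Hoto: Wysa, Qimi, Hofo, Luru, Lupi, Kaze, Pivo.
Of those, still caused via another path: Qimi, Luru, Lupi, Kaze, Pivo.
The remainder have no surviving cause.

Hofo, Wysa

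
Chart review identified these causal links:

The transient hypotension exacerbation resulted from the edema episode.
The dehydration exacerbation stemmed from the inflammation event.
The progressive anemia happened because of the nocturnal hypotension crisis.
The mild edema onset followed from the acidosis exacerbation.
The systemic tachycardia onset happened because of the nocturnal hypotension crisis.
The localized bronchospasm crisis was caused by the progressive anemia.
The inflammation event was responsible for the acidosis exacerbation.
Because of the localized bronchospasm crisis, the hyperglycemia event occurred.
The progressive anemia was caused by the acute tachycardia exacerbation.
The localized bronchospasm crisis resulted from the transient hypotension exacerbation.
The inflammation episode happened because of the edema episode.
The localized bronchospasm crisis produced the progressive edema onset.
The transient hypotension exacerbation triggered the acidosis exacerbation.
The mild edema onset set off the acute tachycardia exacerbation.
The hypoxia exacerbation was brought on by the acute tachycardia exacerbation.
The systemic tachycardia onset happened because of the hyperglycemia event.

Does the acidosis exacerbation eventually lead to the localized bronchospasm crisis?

There is a causal chain: the acidosis exacerbation → the mild edema onset → the acute tachycardia exacerbation → the progressive anemia → the localized bronchospasm crisis.

Yes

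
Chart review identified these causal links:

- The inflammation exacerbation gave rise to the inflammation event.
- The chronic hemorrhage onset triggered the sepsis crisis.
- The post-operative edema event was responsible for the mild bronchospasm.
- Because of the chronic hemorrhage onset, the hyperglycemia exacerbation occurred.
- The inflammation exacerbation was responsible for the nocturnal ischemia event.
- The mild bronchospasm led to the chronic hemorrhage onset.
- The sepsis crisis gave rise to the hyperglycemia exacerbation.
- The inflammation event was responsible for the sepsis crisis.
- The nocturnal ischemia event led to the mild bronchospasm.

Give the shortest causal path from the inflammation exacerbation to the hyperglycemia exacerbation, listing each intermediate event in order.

the inflammation exacerbation → the inflammation event → the sepsis crisis → the hyperglycemia exacerbation

the inflammation exacerbation → the inflammation event
the inflammation event → the sepsis crisis
the sepsis crisis → the hyperglycemia exacerbation
Length: 3 steps.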